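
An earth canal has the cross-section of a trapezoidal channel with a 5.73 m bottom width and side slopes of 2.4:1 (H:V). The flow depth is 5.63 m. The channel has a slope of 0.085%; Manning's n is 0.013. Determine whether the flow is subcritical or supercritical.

subcritical

With bottom width b = 5.73 m and side slope z = 2.4: A = (b + zy)y = (5.73 + 2.4×5.63)×5.63 = 108.3 m²; P = b + 2y√(1+z²) = 5.73 + 2×5.63×2.6 = 35.01 m.
Hydraulic radius R = A/P = 108.3/35.01 = 3.095 m.
V = (1/n) R^(2/3) √S = (1/0.013) × 3.095^(2/3) × √0.00085 = 4.763 m/s. Hydraulic depth D_h = A/T = 108.3/32.75 = 3.307 m.
Froude number Fr = V/√(g·D_h) = 4.763/√(9.81×3.307) = 0.836, which is less than 1, so the flow is subcritical.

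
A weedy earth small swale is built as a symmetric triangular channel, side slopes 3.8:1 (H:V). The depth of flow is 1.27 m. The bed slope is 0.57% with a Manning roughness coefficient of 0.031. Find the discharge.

Q = 10.8 m³/s

For a triangular section with side slope z = 3.8: A = zy² = 3.8×1.27² = 6.129 m²; P = 2y√(1+z²) = 2×1.27×3.929 = 9.981 m.
Hydraulic radius R = A/P = 6.129/9.981 = 0.6141 m.
Manning's equation: Q = (1/n) A R^(2/3) S^(1/2) = (1/0.031) × 6.129 × 0.6141^(2/3) × 0.0057^(1/2) = 10.8 m³/s.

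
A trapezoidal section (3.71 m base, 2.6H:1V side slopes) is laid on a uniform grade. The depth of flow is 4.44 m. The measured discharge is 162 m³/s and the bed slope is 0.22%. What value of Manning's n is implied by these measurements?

With bottom width b = 3.71 m and side slope z = 2.6: A = (b + zy)y = (3.71 + 2.6×4.44)×4.44 = 67.73 m²; P = b + 2y√(1+z²) = 3.71 + 2×4.44×2.786 = 28.45 m.
Hydraulic radius R = A/P = 67.73/28.45 = 2.381 m.
Rearranging Manning's equation: n = (1/Q) A R^(2/3) S^(1/2) = (1/162) × 67.73 × 2.381^(2/3) × √0.0022 = 0.035.

n = 0.035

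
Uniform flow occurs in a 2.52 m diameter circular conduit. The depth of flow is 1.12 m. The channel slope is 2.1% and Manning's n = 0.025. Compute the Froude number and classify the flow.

supercritical

For a circular section of diameter D = 2.52 m at depth y = 1.12 m, the central angle is θ = 2 arccos(1 − 2y/D) = 2.919 rad. Then A = (D²/8)(θ − sin θ) = 2.142 m² and P = Dθ/2 = 3.678 m.
Hydraulic radius R = A/P = 2.142/3.678 = 0.5823 m.
V = (1/n) R^(2/3) √S = (1/0.025) × 0.5823^(2/3) × √0.021 = 4.042 m/s. Hydraulic depth D_h = A/T = 2.142/2.504 = 0.8552 m.
Froude number Fr = V/√(g·D_h) = 4.042/√(9.81×0.8552) = 1.4, which is greater than 1, so the flow is supercritical.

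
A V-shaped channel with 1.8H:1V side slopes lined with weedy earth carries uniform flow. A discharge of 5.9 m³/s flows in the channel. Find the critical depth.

y_c = 1.17 m

At critical depth, Q² T / (g A³) = 1, i.e. A³/T = Q²/g = 5.9²/9.81 = 3.548.
Trying y = 1.34 m: A³/T = 6.999 — too large.
Trying y = 1.17 m: A³/T = 3.552 — ≈ 3.548.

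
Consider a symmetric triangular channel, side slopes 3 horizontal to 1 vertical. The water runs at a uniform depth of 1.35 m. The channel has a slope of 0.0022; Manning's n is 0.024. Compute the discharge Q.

For a triangular section with side slope z = 3: A = zy² = 3×1.35² = 5.468 m²; P = 2y√(1+z²) = 2×1.35×3.162 = 8.538 m.
Hydraulic radius R = A/P = 5.468/8.538 = 0.6404 m.
Manning's equation: Q = (1/n) A R^(2/3) S^(1/2) = (1/0.024) × 5.468 × 0.6404^(2/3) × 0.0022^(1/2) = 7.94 m³/s.

Q = 7.94 m³/s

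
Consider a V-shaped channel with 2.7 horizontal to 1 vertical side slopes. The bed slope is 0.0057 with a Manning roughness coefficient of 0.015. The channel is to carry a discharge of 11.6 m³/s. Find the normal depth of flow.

y_n = 1.14 m

Manning's equation rearranged: A R^(2/3) = nQ / (1·√S) = 0.015 × 11.6 / (√0.0057) = 2.305.
Try y = 0.872 m: A R^(2/3) = 1.131 — too small.
Try y = 1.26 m: A R^(2/3) = 3.018 — too large.
Try y = 1.14 m: A R^(2/3) = 2.311 — close enough.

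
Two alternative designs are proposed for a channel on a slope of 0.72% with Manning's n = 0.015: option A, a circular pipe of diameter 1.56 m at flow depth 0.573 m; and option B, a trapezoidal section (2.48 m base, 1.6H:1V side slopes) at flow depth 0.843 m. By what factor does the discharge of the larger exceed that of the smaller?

Channel A: For a circular section of diameter D = 1.56 m at depth y = 0.573 m, the central angle is θ = 2 arccos(1 − 2y/D) = 2.604 rad. Then A = (D²/8)(θ − sin θ) = 0.6366 m² and P = Dθ/2 = 2.031 m. Hydraulic radius R = A/P = 0.6366/2.031 = 0.3134 m. Q_A = (1/0.015)·0.6366·0.3134^(2/3)·√0.0072 = 1.661 m³/s.
Channel B: With bottom width b = 2.48 m and side slope z = 1.6: A = (b + zy)y = (2.48 + 1.6×0.843)×0.843 = 3.228 m²; P = b + 2y√(1+z²) = 2.48 + 2×0.843×1.887 = 5.661 m. Hydraulic radius R = A/P = 3.228/5.661 = 0.5701 m. Q_B = (1/0.015)·3.228·0.5701^(2/3)·√0.0072 = 12.55 m³/s.
The larger discharge is 12.55 m³/s and the smaller is 1.661 m³/s; the ratio is 7.56.

7.56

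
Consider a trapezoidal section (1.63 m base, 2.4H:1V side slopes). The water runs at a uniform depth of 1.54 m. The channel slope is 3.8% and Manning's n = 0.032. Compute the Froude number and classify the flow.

supercritical

With bottom width b = 1.63 m and side slope z = 2.4: A = (b + zy)y = (1.63 + 2.4×1.54)×1.54 = 8.202 m²; P = b + 2y√(1+z²) = 1.63 + 2×1.54×2.6 = 9.638 m.
Hydraulic radius R = A/P = 8.202/9.638 = 0.851 m.
V = (1/n) R^(2/3) √S = (1/0.032) × 0.851^(2/3) × √0.038 = 5.471 m/s. Hydraulic depth D_h = A/T = 8.202/9.022 = 0.9091 m.
Froude number Fr = V/√(g·D_h) = 5.471/√(9.81×0.9091) = 1.83, which is greater than 1, so the flow is supercritical.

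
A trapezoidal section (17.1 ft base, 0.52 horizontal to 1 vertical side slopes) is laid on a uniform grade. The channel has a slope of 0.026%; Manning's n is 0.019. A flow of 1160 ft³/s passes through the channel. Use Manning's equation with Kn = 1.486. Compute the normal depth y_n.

Manning's equation rearranged: A R^(2/3) = nQ / (1.486·√S) = 0.019 × 1160 / (1.486 × √0.00026) = 919.8.
Try y = 9.09 ft: A R^(2/3) = 601.5 — low.
Try y = 13.5 ft: A R^(2/3) = 1175 — high.
Try y = 11.7 ft: A R^(2/3) = 919.3 — ≈ 919.8.

y_n = 11.7 ft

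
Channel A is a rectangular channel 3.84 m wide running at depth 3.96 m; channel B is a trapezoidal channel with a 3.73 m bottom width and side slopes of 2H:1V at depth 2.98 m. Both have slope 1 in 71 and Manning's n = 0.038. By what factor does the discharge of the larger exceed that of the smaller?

2.27

Channel A: Flow area A = b·y = 3.84 × 3.96 = 15.21 m². Wetted perimeter P = b + 2y = 3.84 + 2×3.96 = 11.76 m. Hydraulic radius R = A/P = 15.21/11.76 = 1.293 m. Q_A = (1/0.038)·15.21·1.293^(2/3)·√0.01408 = 56.37 m³/s.
Channel B: With bottom width b = 3.73 m and side slope z = 2: A = (b + zy)y = (3.73 + 2×2.98)×2.98 = 28.88 m²; P = b + 2y√(1+z²) = 3.73 + 2×2.98×2.236 = 17.06 m. Hydraulic radius R = A/P = 28.88/17.06 = 1.693 m. Q_B = (1/0.038)·28.88·1.693^(2/3)·√0.01408 = 128.1 m³/s.
The larger discharge is 128.1 m³/s and the smaller is 56.37 m³/s; the ratio is 2.27.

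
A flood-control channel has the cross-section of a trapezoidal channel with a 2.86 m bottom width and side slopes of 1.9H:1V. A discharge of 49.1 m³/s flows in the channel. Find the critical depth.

At critical depth, Q² T / (g A³) = 1, i.e. A³/T = Q²/g = 49.1²/9.81 = 245.8.
Trying y = 1.72 m: A³/T = 124.6 — low.
Trying y = 2.04 m: A³/T = 244.5 — matches.

y_c = 2.04 m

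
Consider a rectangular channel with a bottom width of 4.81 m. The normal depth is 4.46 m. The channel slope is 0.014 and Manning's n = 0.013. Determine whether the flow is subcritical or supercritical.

Flow area A = b·y = 4.81 × 4.46 = 21.45 m². Wetted perimeter P = b + 2y = 4.81 + 2×4.46 = 13.73 m.
Hydraulic radius R = A/P = 21.45/13.73 = 1.562 m.
V = (1/n) R^(2/3) √S = (1/0.013) × 1.562^(2/3) × √0.014 = 12.26 m/s. Hydraulic depth D_h = A/T = 21.45/4.81 = 4.46 m.
Froude number Fr = V/√(g·D_h) = 12.26/√(9.81×4.46) = 1.85, which is greater than 1, so the flow is supercritical.

supercritical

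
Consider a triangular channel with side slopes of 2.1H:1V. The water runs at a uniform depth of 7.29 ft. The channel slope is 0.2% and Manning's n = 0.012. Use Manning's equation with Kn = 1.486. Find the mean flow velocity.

For a triangular section with side slope z = 2.1: A = zy² = 2.1×7.29² = 111.6 ft²; P = 2y√(1+z²) = 2×7.29×2.326 = 33.91 ft.
Hydraulic radius R = A/P = 111.6/33.91 = 3.291 ft.
From Manning's equation, V = (1.486/n) R^(2/3) S^(1/2) = (1.486/0.012) × 3.291^(2/3) × 0.002^(1/2) = 12.3 ft/s.

V = 12.3 ft/s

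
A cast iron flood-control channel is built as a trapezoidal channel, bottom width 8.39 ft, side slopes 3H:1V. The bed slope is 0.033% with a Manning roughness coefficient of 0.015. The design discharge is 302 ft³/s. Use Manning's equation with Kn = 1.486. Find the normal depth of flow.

y_n = 4.25 ft

Manning's equation rearranged: A R^(2/3) = nQ / (1.486·√S) = 0.015 × 302 / (1.486 × √0.00033) = 167.8.
Trying y = 4.65 ft: A R^(2/3) = 203.8 — high.
Trying y = 3.36 ft: A R^(2/3) = 101.6 — low.
Trying y = 4.25 ft: A R^(2/3) = 167.6 — ≈ 167.8.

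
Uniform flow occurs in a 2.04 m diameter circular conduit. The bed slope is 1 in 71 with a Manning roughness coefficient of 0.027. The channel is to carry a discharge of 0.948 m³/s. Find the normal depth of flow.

y_n = 0.443 m

Manning's equation rearranged: A R^(2/3) = nQ / (1·√S) = 0.027 × 0.948 / (√0.01408) = 0.2157.
At y = 0.509 m: A R^(2/3) = 0.2847 — high.
At y = 0.319 m: A R^(2/3) = 0.1105 — low.
At y = 0.443 m: A R^(2/3) = 0.2157 — matches.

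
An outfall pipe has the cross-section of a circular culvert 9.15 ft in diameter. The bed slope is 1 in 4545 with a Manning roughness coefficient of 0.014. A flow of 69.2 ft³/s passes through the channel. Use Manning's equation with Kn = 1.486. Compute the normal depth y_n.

y_n = 3.94 ft

Manning's equation rearranged: A R^(2/3) = nQ / (1.486·√S) = 0.014 × 69.2 / (1.486 × √0.00022) = 43.95.
Try y = 4.6 ft: A R^(2/3) = 57.61 — too large.
Try y = 2.95 ft: A R^(2/3) = 25.68 — too small.
Try y = 3.94 ft: A R^(2/3) = 43.96 — ≈ 43.95.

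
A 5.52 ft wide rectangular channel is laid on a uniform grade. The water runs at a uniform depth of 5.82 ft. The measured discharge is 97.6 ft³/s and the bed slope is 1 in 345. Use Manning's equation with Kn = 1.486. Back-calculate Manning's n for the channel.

n = 0.04

Flow area A = b·y = 5.52 × 5.82 = 32.13 ft². Wetted perimeter P = b + 2y = 5.52 + 2×5.82 = 17.16 ft.
Hydraulic radius R = A/P = 32.13/17.16 = 1.872 ft.
Rearranging Manning's equation: n = (1.486/Q) A R^(2/3) S^(1/2) = (1.486/97.6) × 32.13 × 1.872^(2/3) × √0.002899 = 0.04.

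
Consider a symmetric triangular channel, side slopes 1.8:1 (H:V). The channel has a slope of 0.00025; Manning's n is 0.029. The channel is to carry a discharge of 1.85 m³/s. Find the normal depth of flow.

y_n = 1.56 m

Manning's equation rearranged: A R^(2/3) = nQ / (1·√S) = 0.029 × 1.85 / (√0.00025) = 3.393.
Trying y = 1.99 m: A R^(2/3) = 6.495 — too large.
Trying y = 1.31 m: A R^(2/3) = 2.13 — too small.
Trying y = 1.56 m: A R^(2/3) = 3.393 — matches.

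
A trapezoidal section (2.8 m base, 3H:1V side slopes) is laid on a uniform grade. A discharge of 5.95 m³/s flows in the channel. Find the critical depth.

y_c = 0.616 m

At critical depth, Q² T / (g A³) = 1, i.e. A³/T = Q²/g = 5.95²/9.81 = 3.609.
Try y = 0.733 m: A³/T = 6.835 — high.
Try y = 0.511 m: A³/T = 1.85 — low.
Try y = 0.616 m: A³/T = 3.613 — matches.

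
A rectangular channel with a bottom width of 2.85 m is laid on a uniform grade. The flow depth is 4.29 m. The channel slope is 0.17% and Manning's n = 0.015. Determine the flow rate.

Q = 35.2 m³/s

Flow area A = b·y = 2.85 × 4.29 = 12.23 m². Wetted perimeter P = b + 2y = 2.85 + 2×4.29 = 11.43 m.
Hydraulic radius R = A/P = 12.23/11.43 = 1.07 m.
Manning's equation: Q = (1/n) A R^(2/3) S^(1/2) = (1/0.015) × 12.23 × 1.07^(2/3) × 0.0017^(1/2) = 35.2 m³/s.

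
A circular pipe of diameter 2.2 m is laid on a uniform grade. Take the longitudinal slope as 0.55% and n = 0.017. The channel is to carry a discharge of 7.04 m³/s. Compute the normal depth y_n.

Manning's equation rearranged: A R^(2/3) = nQ / (1·√S) = 0.017 × 7.04 / (√0.0055) = 1.614.
Trying y = 1.62 m: A R^(2/3) = 2.277 — too large.
Trying y = 0.864 m: A R^(2/3) = 0.8315 — too small.
Trying y = 1.27 m: A R^(2/3) = 1.615 — close enough.

y_n = 1.27 m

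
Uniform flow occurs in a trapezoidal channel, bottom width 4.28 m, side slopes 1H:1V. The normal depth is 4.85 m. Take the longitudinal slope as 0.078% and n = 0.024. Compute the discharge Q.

Q = 93.9 m³/s

With bottom width b = 4.28 m and side slope z = 1: A = (b + zy)y = (4.28 + 1×4.85)×4.85 = 44.28 m²; P = b + 2y√(1+z²) = 4.28 + 2×4.85×1.414 = 18 m.
Hydraulic radius R = A/P = 44.28/18 = 2.46 m.
Manning's equation: Q = (1/n) A R^(2/3) S^(1/2) = (1/0.024) × 44.28 × 2.46^(2/3) × 0.00078^(1/2) = 93.9 m³/s.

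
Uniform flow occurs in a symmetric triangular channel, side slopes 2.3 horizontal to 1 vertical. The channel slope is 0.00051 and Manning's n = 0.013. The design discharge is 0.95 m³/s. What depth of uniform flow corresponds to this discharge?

y_n = 0.709 m

Manning's equation rearranged: A R^(2/3) = nQ / (1·√S) = 0.013 × 0.95 / (√0.00051) = 0.5469.
Try y = 0.851 m: A R^(2/3) = 0.8895 — over.
Try y = 0.492 m: A R^(2/3) = 0.2063 — short.
Try y = 0.709 m: A R^(2/3) = 0.5466 — matches.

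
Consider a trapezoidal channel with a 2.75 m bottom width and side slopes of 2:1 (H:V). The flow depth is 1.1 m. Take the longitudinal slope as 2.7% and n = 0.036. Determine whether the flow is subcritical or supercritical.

With bottom width b = 2.75 m and side slope z = 2: A = (b + zy)y = (2.75 + 2×1.1)×1.1 = 5.445 m²; P = b + 2y√(1+z²) = 2.75 + 2×1.1×2.236 = 7.669 m.
Hydraulic radius R = A/P = 5.445/7.669 = 0.71 m.
V = (1/n) R^(2/3) √S = (1/0.036) × 0.71^(2/3) × √0.027 = 3.632 m/s. Hydraulic depth D_h = A/T = 5.445/7.15 = 0.7615 m.
Froude number Fr = V/√(g·D_h) = 3.632/√(9.81×0.7615) = 1.33, which is greater than 1, so the flow is supercritical.

supercritical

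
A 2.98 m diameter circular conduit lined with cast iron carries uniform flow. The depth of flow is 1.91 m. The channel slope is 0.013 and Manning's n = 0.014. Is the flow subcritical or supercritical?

supercritical

For a circular section of diameter D = 2.98 m at depth y = 1.91 m, the central angle is θ = 2 arccos(1 − 2y/D) = 3.713 rad. Then A = (D²/8)(θ − sin θ) = 4.722 m² and P = Dθ/2 = 5.533 m.
Hydraulic radius R = A/P = 4.722/5.533 = 0.8535 m.
V = (1/n) R^(2/3) √S = (1/0.014) × 0.8535^(2/3) × √0.013 = 7.328 m/s. Hydraulic depth D_h = A/T = 4.722/2.859 = 1.652 m.
Froude number Fr = V/√(g·D_h) = 7.328/√(9.81×1.652) = 1.82, which is greater than 1, so the flow is supercritical.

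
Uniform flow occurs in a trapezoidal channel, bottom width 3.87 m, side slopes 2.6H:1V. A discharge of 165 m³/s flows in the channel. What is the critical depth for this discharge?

At critical depth, Q² T / (g A³) = 1, i.e. A³/T = Q²/g = 165²/9.81 = 2775.
Try y = 4.03 m: A³/T = 7787 — too large.
Try y = 3.17 m: A³/T = 2781 — matches.

y_c = 3.17 m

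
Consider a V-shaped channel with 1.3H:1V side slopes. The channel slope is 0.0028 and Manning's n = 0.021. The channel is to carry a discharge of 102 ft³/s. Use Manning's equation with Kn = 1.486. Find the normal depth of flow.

y_n = 3.94 ft

Manning's equation rearranged: A R^(2/3) = nQ / (1.486·√S) = 0.021 × 102 / (1.486 × √0.0028) = 27.24.
At y = 4.88 ft: A R^(2/3) = 48.06 — too large.
At y = 3.52 ft: A R^(2/3) = 20.11 — too small.
At y = 3.94 ft: A R^(2/3) = 27.16 — ≈ 27.24.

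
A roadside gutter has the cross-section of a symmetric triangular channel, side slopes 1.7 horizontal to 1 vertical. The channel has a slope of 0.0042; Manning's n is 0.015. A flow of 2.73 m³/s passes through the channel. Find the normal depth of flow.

Manning's equation rearranged: A R^(2/3) = nQ / (1·√S) = 0.015 × 2.73 / (√0.0042) = 0.6319.
Try y = 1.08 m: A R^(2/3) = 1.191 — high.
Try y = 0.655 m: A R^(2/3) = 0.3138 — low.
Try y = 0.852 m: A R^(2/3) = 0.6328 — ≈ 0.6319.

y_n = 0.852 m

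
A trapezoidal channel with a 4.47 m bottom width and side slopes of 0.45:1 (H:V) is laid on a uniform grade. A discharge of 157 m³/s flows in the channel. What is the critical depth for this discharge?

y_c = 4.3 m

At critical depth, Q² T / (g A³) = 1, i.e. A³/T = Q²/g = 157²/9.81 = 2513.
Try y = 3.81 m: A³/T = 1656 — too small.
Try y = 4.3 m: A³/T = 2505 — matches.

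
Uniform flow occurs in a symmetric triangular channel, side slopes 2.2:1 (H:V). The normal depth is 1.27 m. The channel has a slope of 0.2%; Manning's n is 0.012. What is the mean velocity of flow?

V = 2.59 m/s

For a triangular section with side slope z = 2.2: A = zy² = 2.2×1.27² = 3.548 m²; P = 2y√(1+z²) = 2×1.27×2.417 = 6.138 m.
Hydraulic radius R = A/P = 3.548/6.138 = 0.5781 m.
From Manning's equation, V = (1/n) R^(2/3) S^(1/2) = (1/0.012) × 0.5781^(2/3) × 0.002^(1/2) = 2.59 m/s.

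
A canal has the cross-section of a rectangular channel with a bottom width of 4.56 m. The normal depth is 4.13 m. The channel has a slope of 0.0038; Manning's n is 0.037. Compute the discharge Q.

Q = 40.5 m³/s

Flow area A = b·y = 4.56 × 4.13 = 18.83 m². Wetted perimeter P = b + 2y = 4.56 + 2×4.13 = 12.82 m.
Hydraulic radius R = A/P = 18.83/12.82 = 1.469 m.
Manning's equation: Q = (1/n) A R^(2/3) S^(1/2) = (1/0.037) × 18.83 × 1.469^(2/3) × 0.0038^(1/2) = 40.5 m³/s.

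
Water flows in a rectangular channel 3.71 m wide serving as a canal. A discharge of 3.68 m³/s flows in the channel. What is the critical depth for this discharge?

y_c = 0.465 m

For a rectangular channel, critical depth y_c = (q²/g)^(1/3) where q = Q/b = 3.68/3.71 = 0.9919 m²/s.
So y_c = (0.9919²/9.81)^(1/3) = 0.465 m.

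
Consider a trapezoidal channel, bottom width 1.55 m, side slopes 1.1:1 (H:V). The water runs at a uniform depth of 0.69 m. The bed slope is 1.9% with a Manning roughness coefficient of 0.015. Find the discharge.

Q = 8.5 m³/s

With bottom width b = 1.55 m and side slope z = 1.1: A = (b + zy)y = (1.55 + 1.1×0.69)×0.69 = 1.593 m²; P = b + 2y√(1+z²) = 1.55 + 2×0.69×1.487 = 3.602 m.
Hydraulic radius R = A/P = 1.593/3.602 = 0.4424 m.
Manning's equation: Q = (1/n) A R^(2/3) S^(1/2) = (1/0.015) × 1.593 × 0.4424^(2/3) × 0.019^(1/2) = 8.5 m³/s.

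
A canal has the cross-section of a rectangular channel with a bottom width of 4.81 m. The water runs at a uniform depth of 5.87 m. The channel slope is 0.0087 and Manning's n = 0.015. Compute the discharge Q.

Q = 251 m³/s

Flow area A = b·y = 4.81 × 5.87 = 28.23 m². Wetted perimeter P = b + 2y = 4.81 + 2×5.87 = 16.55 m.
Hydraulic radius R = A/P = 28.23/16.55 = 1.706 m.
Manning's equation: Q = (1/n) A R^(2/3) S^(1/2) = (1/0.015) × 28.23 × 1.706^(2/3) × 0.0087^(1/2) = 251 m³/s.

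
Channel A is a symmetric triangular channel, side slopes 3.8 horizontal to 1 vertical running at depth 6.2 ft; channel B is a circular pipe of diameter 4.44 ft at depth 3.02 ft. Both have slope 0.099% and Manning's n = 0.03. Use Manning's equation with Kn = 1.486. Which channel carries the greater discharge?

channel A

Channel A: For a triangular section with side slope z = 3.8: A = zy² = 3.8×6.2² = 146.1 ft²; P = 2y√(1+z²) = 2×6.2×3.929 = 48.72 ft. Hydraulic radius R = A/P = 146.1/48.72 = 2.998 ft. Q_A = (1.486/0.03)·146.1·2.998^(2/3)·√0.00099 = 473.3 ft³/s.
Channel B: For a circular section of diameter D = 4.44 ft at depth y = 3.02 ft, the central angle is θ = 2 arccos(1 − 2y/D) = 3.879 rad. Then A = (D²/8)(θ − sin θ) = 11.22 ft² and P = Dθ/2 = 8.611 ft. Hydraulic radius R = A/P = 11.22/8.611 = 1.302 ft. Q_B = (1.486/0.03)·11.22·1.302^(2/3)·√0.00099 = 20.85 ft³/s.
Q_A = 473.3 ft³/s vs Q_B = 20.85 ft³/s, so channel A carries more.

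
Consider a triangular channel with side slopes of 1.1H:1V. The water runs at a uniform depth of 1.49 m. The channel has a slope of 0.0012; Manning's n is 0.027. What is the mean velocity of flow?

V = 0.863 m/s

For a triangular section with side slope z = 1.1: A = zy² = 1.1×1.49² = 2.442 m²; P = 2y√(1+z²) = 2×1.49×1.487 = 4.43 m.
Hydraulic radius R = A/P = 2.442/4.43 = 0.5513 m.
From Manning's equation, V = (1/n) R^(2/3) S^(1/2) = (1/0.027) × 0.5513^(2/3) × 0.0012^(1/2) = 0.863 m/s.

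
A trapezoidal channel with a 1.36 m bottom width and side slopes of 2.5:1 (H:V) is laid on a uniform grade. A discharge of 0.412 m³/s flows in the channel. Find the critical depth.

y_c = 0.187 m

At critical depth, Q² T / (g A³) = 1, i.e. A³/T = Q²/g = 0.412²/9.81 = 0.0173.
Try y = 0.166 m: A³/T = 0.01168 — low.
Try y = 0.213 m: A³/T = 0.02701 — high.
Try y = 0.187 m: A³/T = 0.01739 — matches.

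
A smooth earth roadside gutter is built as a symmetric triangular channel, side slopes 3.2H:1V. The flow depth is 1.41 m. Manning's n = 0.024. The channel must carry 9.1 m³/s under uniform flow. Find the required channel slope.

S = 0.002

For a triangular section with side slope z = 3.2: A = zy² = 3.2×1.41² = 6.362 m²; P = 2y√(1+z²) = 2×1.41×3.353 = 9.454 m.
Hydraulic radius R = A/P = 6.362/9.454 = 0.6729 m.
From Manning's equation, S = [nQ / (1 A R^(2/3))]² = [0.024 × 9.1 / (1 × 6.362 × 0.6729^(2/3))]² = 0.002.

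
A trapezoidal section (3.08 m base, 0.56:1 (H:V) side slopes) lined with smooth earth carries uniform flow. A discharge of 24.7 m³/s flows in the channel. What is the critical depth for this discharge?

At critical depth, Q² T / (g A³) = 1, i.e. A³/T = Q²/g = 24.7²/9.81 = 62.19.
At y = 1.87 m: A³/T = 88.84 — over.
At y = 1.38 m: A³/T = 32.49 — short.
At y = 1.68 m: A³/T = 62.12 — close enough.

y_c = 1.68 m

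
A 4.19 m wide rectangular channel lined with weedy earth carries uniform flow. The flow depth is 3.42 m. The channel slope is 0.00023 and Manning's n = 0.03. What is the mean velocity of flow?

V = 0.602 m/s

Flow area A = b·y = 4.19 × 3.42 = 14.33 m². Wetted perimeter P = b + 2y = 4.19 + 2×3.42 = 11.03 m.
Hydraulic radius R = A/P = 14.33/11.03 = 1.299 m.
From Manning's equation, V = (1/n) R^(2/3) S^(1/2) = (1/0.03) × 1.299^(2/3) × 0.00023^(1/2) = 0.602 m/s.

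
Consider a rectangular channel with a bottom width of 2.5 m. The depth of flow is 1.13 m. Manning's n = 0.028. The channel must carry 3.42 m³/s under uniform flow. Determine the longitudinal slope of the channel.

S = 0.0023

Flow area A = b·y = 2.5 × 1.13 = 2.825 m². Wetted perimeter P = b + 2y = 2.5 + 2×1.13 = 4.76 m.
Hydraulic radius R = A/P = 2.825/4.76 = 0.5935 m.
From Manning's equation, S = [nQ / (1 A R^(2/3))]² = [0.028 × 3.42 / (1 × 2.825 × 0.5935^(2/3))]² = 0.0023.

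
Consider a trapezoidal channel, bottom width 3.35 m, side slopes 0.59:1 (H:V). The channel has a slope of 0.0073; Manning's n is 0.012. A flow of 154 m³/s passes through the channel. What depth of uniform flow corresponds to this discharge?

Manning's equation rearranged: A R^(2/3) = nQ / (1·√S) = 0.012 × 154 / (√0.0073) = 21.63.
Try y = 2.35 m: A R^(2/3) = 13.01 — low.
Try y = 4 m: A R^(2/3) = 33.89 — high.
Try y = 3.13 m: A R^(2/3) = 21.61 — matches.

y_n = 3.13 m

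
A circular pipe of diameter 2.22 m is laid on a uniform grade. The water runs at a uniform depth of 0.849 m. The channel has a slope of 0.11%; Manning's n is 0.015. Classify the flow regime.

For a circular section of diameter D = 2.22 m at depth y = 0.849 m, the central angle is θ = 2 arccos(1 − 2y/D) = 2.667 rad. Then A = (D²/8)(θ − sin θ) = 1.361 m² and P = Dθ/2 = 2.96 m.
Hydraulic radius R = A/P = 1.361/2.96 = 0.4599 m.
V = (1/n) R^(2/3) √S = (1/0.015) × 0.4599^(2/3) × √0.0011 = 1.317 m/s. Hydraulic depth D_h = A/T = 1.361/2.158 = 0.6309 m.
Froude number Fr = V/√(g·D_h) = 1.317/√(9.81×0.6309) = 0.53, which is less than 1, so the flow is subcritical.

subcritical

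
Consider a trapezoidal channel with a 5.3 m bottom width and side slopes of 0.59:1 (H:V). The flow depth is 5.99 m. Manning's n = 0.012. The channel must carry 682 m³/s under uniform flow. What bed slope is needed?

With bottom width b = 5.3 m and side slope z = 0.59: A = (b + zy)y = (5.3 + 0.59×5.99)×5.99 = 52.92 m²; P = b + 2y√(1+z²) = 5.3 + 2×5.99×1.161 = 19.21 m.
Hydraulic radius R = A/P = 52.92/19.21 = 2.755 m.
From Manning's equation, S = [nQ / (1 A R^(2/3))]² = [0.012 × 682 / (1 × 52.92 × 2.755^(2/3))]² = 0.00619.

S = 0.00619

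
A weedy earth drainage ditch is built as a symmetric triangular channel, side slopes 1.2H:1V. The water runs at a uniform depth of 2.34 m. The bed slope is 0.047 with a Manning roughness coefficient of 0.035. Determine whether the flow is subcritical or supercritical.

For a triangular section with side slope z = 1.2: A = zy² = 1.2×2.34² = 6.571 m²; P = 2y√(1+z²) = 2×2.34×1.562 = 7.31 m.
Hydraulic radius R = A/P = 6.571/7.31 = 0.8988 m.
V = (1/n) R^(2/3) √S = (1/0.035) × 0.8988^(2/3) × √0.047 = 5.769 m/s. Hydraulic depth D_h = A/T = 6.571/5.616 = 1.17 m.
Froude number Fr = V/√(g·D_h) = 5.769/√(9.81×1.17) = 1.7, which is greater than 1, so the flow is supercritical.

supercritical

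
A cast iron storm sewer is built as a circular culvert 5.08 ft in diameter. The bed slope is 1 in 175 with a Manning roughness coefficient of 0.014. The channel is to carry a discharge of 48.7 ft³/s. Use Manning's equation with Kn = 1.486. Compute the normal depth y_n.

y_n = 1.75 ft

Manning's equation rearranged: A R^(2/3) = nQ / (1.486·√S) = 0.014 × 48.7 / (1.486 × √0.005714) = 6.07.
Try y = 1.4 ft: A R^(2/3) = 3.946 — too small.
Try y = 1.75 ft: A R^(2/3) = 6.065 — matches.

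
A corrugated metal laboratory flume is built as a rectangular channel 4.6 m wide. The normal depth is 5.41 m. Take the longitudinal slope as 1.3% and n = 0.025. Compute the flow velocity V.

V = 6.27 m/s

Flow area A = b·y = 4.6 × 5.41 = 24.89 m². Wetted perimeter P = b + 2y = 4.6 + 2×5.41 = 15.42 m.
Hydraulic radius R = A/P = 24.89/15.42 = 1.614 m.
From Manning's equation, V = (1/n) R^(2/3) S^(1/2) = (1/0.025) × 1.614^(2/3) × 0.013^(1/2) = 6.27 m/s.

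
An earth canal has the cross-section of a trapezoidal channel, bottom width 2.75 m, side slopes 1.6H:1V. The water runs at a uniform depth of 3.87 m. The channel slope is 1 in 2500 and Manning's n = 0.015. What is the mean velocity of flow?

V = 2.11 m/s

With bottom width b = 2.75 m and side slope z = 1.6: A = (b + zy)y = (2.75 + 1.6×3.87)×3.87 = 34.61 m²; P = b + 2y√(1+z²) = 2.75 + 2×3.87×1.887 = 17.35 m.
Hydraulic radius R = A/P = 34.61/17.35 = 1.994 m.
From Manning's equation, V = (1/n) R^(2/3) S^(1/2) = (1/0.015) × 1.994^(2/3) × 0.0004^(1/2) = 2.11 m/s.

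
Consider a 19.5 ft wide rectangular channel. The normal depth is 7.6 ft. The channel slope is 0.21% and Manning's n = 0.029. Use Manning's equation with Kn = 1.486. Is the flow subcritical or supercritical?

subcritical

Flow area A = b·y = 19.5 × 7.6 = 148.2 ft². Wetted perimeter P = b + 2y = 19.5 + 2×7.6 = 34.7 ft.
Hydraulic radius R = A/P = 148.2/34.7 = 4.271 ft.
V = (1.486/n) R^(2/3) √S = (1.486/0.029) × 4.271^(2/3) × √0.0021 = 6.181 ft/s. Hydraulic depth D_h = A/T = 148.2/19.5 = 7.6 ft.
Froude number Fr = V/√(g·D_h) = 6.181/√(32.2×7.6) = 0.395, which is less than 1, so the flow is subcritical.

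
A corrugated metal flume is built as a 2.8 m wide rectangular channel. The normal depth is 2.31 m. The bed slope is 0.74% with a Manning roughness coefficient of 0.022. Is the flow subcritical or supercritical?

Flow area A = b·y = 2.8 × 2.31 = 6.468 m². Wetted perimeter P = b + 2y = 2.8 + 2×2.31 = 7.42 m.
Hydraulic radius R = A/P = 6.468/7.42 = 0.8717 m.
V = (1/n) R^(2/3) √S = (1/0.022) × 0.8717^(2/3) × √0.0074 = 3.568 m/s. Hydraulic depth D_h = A/T = 6.468/2.8 = 2.31 m.
Froude number Fr = V/√(g·D_h) = 3.568/√(9.81×2.31) = 0.75, which is less than 1, so the flow is subcritical.

subcritical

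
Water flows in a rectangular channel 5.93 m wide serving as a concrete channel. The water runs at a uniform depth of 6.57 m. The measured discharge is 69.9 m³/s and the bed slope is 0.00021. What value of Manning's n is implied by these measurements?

Flow area A = b·y = 5.93 × 6.57 = 38.96 m². Wetted perimeter P = b + 2y = 5.93 + 2×6.57 = 19.07 m.
Hydraulic radius R = A/P = 38.96/19.07 = 2.043 m.
Rearranging Manning's equation: n = (1/Q) A R^(2/3) S^(1/2) = (1/69.9) × 38.96 × 2.043^(2/3) × √0.00021 = 0.013.

n = 0.013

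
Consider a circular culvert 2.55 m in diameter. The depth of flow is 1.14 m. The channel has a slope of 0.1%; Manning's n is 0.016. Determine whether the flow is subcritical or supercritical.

subcritical

For a circular section of diameter D = 2.55 m at depth y = 1.14 m, the central angle is θ = 2 arccos(1 − 2y/D) = 2.929 rad. Then A = (D²/8)(θ − sin θ) = 2.21 m² and P = Dθ/2 = 3.735 m.
Hydraulic radius R = A/P = 2.21/3.735 = 0.5917 m.
V = (1/n) R^(2/3) √S = (1/0.016) × 0.5917^(2/3) × √0.001 = 1.393 m/s. Hydraulic depth D_h = A/T = 2.21/2.536 = 0.8715 m.
Froude number Fr = V/√(g·D_h) = 1.393/√(9.81×0.8715) = 0.476, which is less than 1, so the flow is subcritical.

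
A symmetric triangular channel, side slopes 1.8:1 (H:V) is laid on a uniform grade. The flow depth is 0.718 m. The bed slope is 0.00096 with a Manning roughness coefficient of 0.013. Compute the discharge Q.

For a triangular section with side slope z = 1.8: A = zy² = 1.8×0.718² = 0.9279 m²; P = 2y√(1+z²) = 2×0.718×2.059 = 2.957 m.
Hydraulic radius R = A/P = 0.9279/2.957 = 0.3138 m.
Manning's equation: Q = (1/n) A R^(2/3) S^(1/2) = (1/0.013) × 0.9279 × 0.3138^(2/3) × 0.00096^(1/2) = 1.02 m³/s.

Q = 1.02 m³/s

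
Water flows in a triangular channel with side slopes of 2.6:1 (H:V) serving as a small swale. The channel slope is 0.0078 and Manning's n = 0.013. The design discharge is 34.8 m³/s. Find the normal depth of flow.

y_n = 1.56 m

Manning's equation rearranged: A R^(2/3) = nQ / (1·√S) = 0.013 × 34.8 / (√0.0078) = 5.122.
Trying y = 1.25 m: A R^(2/3) = 2.836 — low.
Trying y = 1.92 m: A R^(2/3) = 8.908 — high.
Trying y = 1.56 m: A R^(2/3) = 5.121 — matches.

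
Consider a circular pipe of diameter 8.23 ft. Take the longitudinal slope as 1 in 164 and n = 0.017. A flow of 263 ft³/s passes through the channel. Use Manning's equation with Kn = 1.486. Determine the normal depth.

Manning's equation rearranged: A R^(2/3) = nQ / (1.486·√S) = 0.017 × 263 / (1.486 × √0.006098) = 38.53.
Trying y = 4.35 ft: A R^(2/3) = 47.23 — too large.
Trying y = 3.86 ft: A R^(2/3) = 38.54 — close enough.

y_n = 3.86 ft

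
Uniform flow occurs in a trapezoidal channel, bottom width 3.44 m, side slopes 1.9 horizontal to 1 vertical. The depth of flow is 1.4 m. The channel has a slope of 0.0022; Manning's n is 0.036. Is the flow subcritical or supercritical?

subcritical

With bottom width b = 3.44 m and side slope z = 1.9: A = (b + zy)y = (3.44 + 1.9×1.4)×1.4 = 8.54 m²; P = b + 2y√(1+z²) = 3.44 + 2×1.4×2.147 = 9.452 m.
Hydraulic radius R = A/P = 8.54/9.452 = 0.9035 m.
V = (1/n) R^(2/3) √S = (1/0.036) × 0.9035^(2/3) × √0.0022 = 1.218 m/s. Hydraulic depth D_h = A/T = 8.54/8.76 = 0.9749 m.
Froude number Fr = V/√(g·D_h) = 1.218/√(9.81×0.9749) = 0.394, which is less than 1, so the flow is subcritical.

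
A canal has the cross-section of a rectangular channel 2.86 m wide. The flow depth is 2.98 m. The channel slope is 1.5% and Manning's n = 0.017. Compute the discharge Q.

Flow area A = b·y = 2.86 × 2.98 = 8.523 m². Wetted perimeter P = b + 2y = 2.86 + 2×2.98 = 8.82 m.
Hydraulic radius R = A/P = 8.523/8.82 = 0.9663 m.
Manning's equation: Q = (1/n) A R^(2/3) S^(1/2) = (1/0.017) × 8.523 × 0.9663^(2/3) × 0.015^(1/2) = 60 m³/s.

Q = 60 m³/s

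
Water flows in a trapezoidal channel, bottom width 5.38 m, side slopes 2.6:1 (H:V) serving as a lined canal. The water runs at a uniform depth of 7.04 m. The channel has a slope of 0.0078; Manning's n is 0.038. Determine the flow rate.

With bottom width b = 5.38 m and side slope z = 2.6: A = (b + zy)y = (5.38 + 2.6×7.04)×7.04 = 166.7 m²; P = b + 2y√(1+z²) = 5.38 + 2×7.04×2.786 = 44.6 m.
Hydraulic radius R = A/P = 166.7/44.6 = 3.738 m.
Manning's equation: Q = (1/n) A R^(2/3) S^(1/2) = (1/0.038) × 166.7 × 3.738^(2/3) × 0.0078^(1/2) = 933 m³/s.

Q = 933 m³/s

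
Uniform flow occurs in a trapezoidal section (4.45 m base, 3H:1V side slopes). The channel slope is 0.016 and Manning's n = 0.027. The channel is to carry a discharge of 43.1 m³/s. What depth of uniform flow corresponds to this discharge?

Manning's equation rearranged: A R^(2/3) = nQ / (1·√S) = 0.027 × 43.1 / (√0.016) = 9.2.
Try y = 1.39 m: A R^(2/3) = 11.21 — too large.
Try y = 1.09 m: A R^(2/3) = 6.896 — too small.
Try y = 1.26 m: A R^(2/3) = 9.195 — ≈ 9.2.

y_n = 1.26 m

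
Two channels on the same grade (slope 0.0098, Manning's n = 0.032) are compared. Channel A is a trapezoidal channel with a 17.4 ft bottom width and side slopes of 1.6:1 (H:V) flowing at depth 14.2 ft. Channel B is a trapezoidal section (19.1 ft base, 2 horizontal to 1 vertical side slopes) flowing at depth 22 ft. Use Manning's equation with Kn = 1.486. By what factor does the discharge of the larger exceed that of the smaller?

Channel A: With bottom width b = 17.4 ft and side slope z = 1.6: A = (b + zy)y = (17.4 + 1.6×14.2)×14.2 = 569.7 ft²; P = b + 2y√(1+z²) = 17.4 + 2×14.2×1.887 = 70.99 ft. Hydraulic radius R = A/P = 569.7/70.99 = 8.026 ft. Q_A = (1.486/0.032)·569.7·8.026^(2/3)·√0.0098 = 10500 ft³/s.
Channel B: With bottom width b = 19.1 ft and side slope z = 2: A = (b + zy)y = (19.1 + 2×22)×22 = 1388 ft²; P = b + 2y√(1+z²) = 19.1 + 2×22×2.236 = 117.5 ft. Hydraulic radius R = A/P = 1388/117.5 = 11.82 ft. Q_B = (1.486/0.032)·1388·11.82^(2/3)·√0.0098 = 33110 ft³/s.
The larger discharge is 33110 ft³/s and the smaller is 10500 ft³/s; the ratio is 3.15.

3.15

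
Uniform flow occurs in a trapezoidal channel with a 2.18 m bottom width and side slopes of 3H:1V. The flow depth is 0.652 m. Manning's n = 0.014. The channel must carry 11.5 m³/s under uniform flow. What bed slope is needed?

S = 0.0111

With bottom width b = 2.18 m and side slope z = 3: A = (b + zy)y = (2.18 + 3×0.652)×0.652 = 2.697 m²; P = b + 2y√(1+z²) = 2.18 + 2×0.652×3.162 = 6.304 m.
Hydraulic radius R = A/P = 2.697/6.304 = 0.4278 m.
From Manning's equation, S = [nQ / (1 A R^(2/3))]² = [0.014 × 11.5 / (1 × 2.697 × 0.4278^(2/3))]² = 0.0111.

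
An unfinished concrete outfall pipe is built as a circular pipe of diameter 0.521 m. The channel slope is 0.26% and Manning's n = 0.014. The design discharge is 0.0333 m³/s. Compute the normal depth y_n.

Manning's equation rearranged: A R^(2/3) = nQ / (1·√S) = 0.014 × 0.0333 / (√0.0026) = 0.009143.
Trying y = 0.156 m: A R^(2/3) = 0.01069 — too large.
Trying y = 0.128 m: A R^(2/3) = 0.007249 — too small.
Trying y = 0.144 m: A R^(2/3) = 0.009145 — close enough.

y_n = 0.144 m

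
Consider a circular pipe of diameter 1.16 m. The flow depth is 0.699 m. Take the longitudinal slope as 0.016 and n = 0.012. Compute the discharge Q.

For a circular section of diameter D = 1.16 m at depth y = 0.699 m, the central angle is θ = 2 arccos(1 − 2y/D) = 3.555 rad. Then A = (D²/8)(θ − sin θ) = 0.6655 m² and P = Dθ/2 = 2.062 m.
Hydraulic radius R = A/P = 0.6655/2.062 = 0.3228 m.
Manning's equation: Q = (1/n) A R^(2/3) S^(1/2) = (1/0.012) × 0.6655 × 0.3228^(2/3) × 0.016^(1/2) = 3.3 m³/s.

Q = 3.3 m³/s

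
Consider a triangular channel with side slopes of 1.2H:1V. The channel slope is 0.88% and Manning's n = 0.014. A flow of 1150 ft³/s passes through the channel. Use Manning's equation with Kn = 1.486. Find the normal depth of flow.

Manning's equation rearranged: A R^(2/3) = nQ / (1.486·√S) = 0.014 × 1150 / (1.486 × √0.0088) = 115.5.
At y = 7.68 ft: A R^(2/3) = 145.6 — too large.
At y = 5.42 ft: A R^(2/3) = 57.48 — too small.
At y = 7.04 ft: A R^(2/3) = 115.4 — matches.

y_n = 7.04 ft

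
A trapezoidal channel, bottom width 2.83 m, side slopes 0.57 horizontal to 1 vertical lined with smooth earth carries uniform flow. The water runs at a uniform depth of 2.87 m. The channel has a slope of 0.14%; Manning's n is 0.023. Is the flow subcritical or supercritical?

subcritical

With bottom width b = 2.83 m and side slope z = 0.57: A = (b + zy)y = (2.83 + 0.57×2.87)×2.87 = 12.82 m²; P = b + 2y√(1+z²) = 2.83 + 2×2.87×1.151 = 9.437 m.
Hydraulic radius R = A/P = 12.82/9.437 = 1.358 m.
V = (1/n) R^(2/3) √S = (1/0.023) × 1.358^(2/3) × √0.0014 = 1.995 m/s. Hydraulic depth D_h = A/T = 12.82/6.102 = 2.101 m.
Froude number Fr = V/√(g·D_h) = 1.995/√(9.81×2.101) = 0.44, which is less than 1, so the flow is subcritical.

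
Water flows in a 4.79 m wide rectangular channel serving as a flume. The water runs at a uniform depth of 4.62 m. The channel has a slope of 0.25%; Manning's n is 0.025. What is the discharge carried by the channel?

Q = 60 m³/s

Flow area A = b·y = 4.79 × 4.62 = 22.13 m². Wetted perimeter P = b + 2y = 4.79 + 2×4.62 = 14.03 m.
Hydraulic radius R = A/P = 22.13/14.03 = 1.577 m.
Manning's equation: Q = (1/n) A R^(2/3) S^(1/2) = (1/0.025) × 22.13 × 1.577^(2/3) × 0.0025^(1/2) = 60 m³/s.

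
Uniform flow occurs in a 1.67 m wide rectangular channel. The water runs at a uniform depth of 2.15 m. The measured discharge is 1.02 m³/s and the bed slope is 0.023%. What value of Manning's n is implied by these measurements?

Flow area A = b·y = 1.67 × 2.15 = 3.59 m². Wetted perimeter P = b + 2y = 1.67 + 2×2.15 = 5.97 m.
Hydraulic radius R = A/P = 3.59/5.97 = 0.6014 m.
Rearranging Manning's equation: n = (1/Q) A R^(2/3) S^(1/2) = (1/1.02) × 3.59 × 0.6014^(2/3) × √0.00023 = 0.038.

n = 0.038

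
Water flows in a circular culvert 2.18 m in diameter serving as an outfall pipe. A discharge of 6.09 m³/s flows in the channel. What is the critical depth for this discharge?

At critical depth, Q² T / (g A³) = 1, i.e. A³/T = Q²/g = 6.09²/9.81 = 3.781.
Try y = 1.42 m: A³/T = 8.213 — too large.
Try y = 0.95 m: A³/T = 1.762 — too small.
Try y = 1.16 m: A³/T = 3.782 — ≈ 3.781.

y_c = 1.16 m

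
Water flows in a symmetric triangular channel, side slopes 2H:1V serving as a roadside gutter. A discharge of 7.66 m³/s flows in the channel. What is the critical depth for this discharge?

At critical depth, Q² T / (g A³) = 1, i.e. A³/T = Q²/g = 7.66²/9.81 = 5.981.
Try y = 1.37 m: A³/T = 9.652 — too large.
Try y = 1.11 m: A³/T = 3.37 — too small.
Try y = 1.24 m: A³/T = 5.863 — matches.

y_c = 1.24 m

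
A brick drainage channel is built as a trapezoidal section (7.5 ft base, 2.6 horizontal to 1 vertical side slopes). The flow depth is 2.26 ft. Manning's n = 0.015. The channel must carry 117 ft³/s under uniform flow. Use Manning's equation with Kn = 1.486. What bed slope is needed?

With bottom width b = 7.5 ft and side slope z = 2.6: A = (b + zy)y = (7.5 + 2.6×2.26)×2.26 = 30.23 ft²; P = b + 2y√(1+z²) = 7.5 + 2×2.26×2.786 = 20.09 ft.
Hydraulic radius R = A/P = 30.23/20.09 = 1.505 ft.
From Manning's equation, S = [nQ / (1.486 A R^(2/3))]² = [0.015 × 117 / (1.486 × 30.23 × 1.505^(2/3))]² = 0.000885.

S = 0.000885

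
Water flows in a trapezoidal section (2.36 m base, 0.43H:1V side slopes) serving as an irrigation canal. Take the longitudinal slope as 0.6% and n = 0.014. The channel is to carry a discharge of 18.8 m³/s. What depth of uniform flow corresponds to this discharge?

y_n = 1.38 m

Manning's equation rearranged: A R^(2/3) = nQ / (1·√S) = 0.014 × 18.8 / (√0.006) = 3.398.
At y = 1.74 m: A R^(2/3) = 4.965 — over.
At y = 1.05 m: A R^(2/3) = 2.182 — short.
At y = 1.38 m: A R^(2/3) = 3.394 — close enough.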